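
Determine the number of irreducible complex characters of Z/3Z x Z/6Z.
18

Solution. The number of irreducible complex representations of a finite group equals its number of conjugacy classes. Z/3Z x Z/6Z is abelian of order 18, so every element is its own conjugacy class: 18 classes, so Z/3Z x Z/6Z (order 18) has exactly 18 irreducible complex representations.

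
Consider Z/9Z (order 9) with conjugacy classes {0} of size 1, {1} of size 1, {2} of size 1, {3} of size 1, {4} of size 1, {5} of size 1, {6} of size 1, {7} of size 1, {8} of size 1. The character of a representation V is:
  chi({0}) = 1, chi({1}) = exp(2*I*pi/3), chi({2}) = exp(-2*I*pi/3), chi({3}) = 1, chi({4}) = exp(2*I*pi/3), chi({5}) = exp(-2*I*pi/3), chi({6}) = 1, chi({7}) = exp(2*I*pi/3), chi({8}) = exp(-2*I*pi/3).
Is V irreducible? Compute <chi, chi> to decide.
Irreducible: <chi, chi> = 1.

Justification: <chi, chi> = (1/|G|) sum_C |C| * |chi(C)|^2 = (1/9)[1*|1|^2 + 1*|exp(2*I*pi/3)|^2 + 1*|exp(-2*I*pi/3)|^2 + 1*|1|^2 + 1*|exp(2*I*pi/3)|^2 + 1*|exp(-2*I*pi/3)|^2 + 1*|1|^2 + 1*|exp(2*I*pi/3)|^2 + 1*|exp(-2*I*pi/3)|^2]
  = (1/9)[(1) + (1) + (1) + (1) + (1) + (1) + (1) + (1) + (1)] = 9/9 = 1.
(Exp terms are combined using exp(i*s)*conj(exp(i*t)) = exp(i*(s-t)), and sums of them are collapsed using the identity that for every m > 1 the m distinct m-th roots of unity sum to 0, e.g. 1 + exp(2*I*pi/3) + exp(-2*I*pi/3) = 0.)
A character is irreducible iff <chi, chi> = 1, so this representation is irreducible.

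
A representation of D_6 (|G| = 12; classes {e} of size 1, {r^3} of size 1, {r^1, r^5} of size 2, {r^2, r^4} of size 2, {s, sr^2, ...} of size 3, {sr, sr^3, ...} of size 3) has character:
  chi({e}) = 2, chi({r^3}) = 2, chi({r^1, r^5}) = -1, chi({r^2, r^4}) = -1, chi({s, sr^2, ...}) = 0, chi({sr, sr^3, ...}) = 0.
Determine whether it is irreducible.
Irreducible: <chi, chi> = 1.

Justification: <chi, chi> = (1/|G|) sum_C |C| * |chi(C)|^2 = (1/12)[1*|2|^2 + 1*|2|^2 + 2*|-1|^2 + 2*|-1|^2 + 3*|0|^2 + 3*|0|^2]
  = (1/12)[(4) + (4) + (2) + (2) + (0) + (0)] = 12/12 = 1.
A character is irreducible iff <chi, chi> = 1, so this representation is irreducible.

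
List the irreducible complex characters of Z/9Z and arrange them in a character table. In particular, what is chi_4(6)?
Character table of Z/9Z (irreps indexed chi_0,...,chi_8 with chi_k(m) = zeta_9^(k*m), zeta_9 = exp(2*pi*i/9)):
  irrep \ class  {0} (size 1)  {1} (size 1)    {2} (size 1)    {3} (size 1)    {4} (size 1)    {5} (size 1)    {6} (size 1)    {7} (size 1)    {8} (size 1)  
  chi_0          1             1               1               1               1               1               1               1               1             
  chi_1          1             exp(2*I*pi/9)   exp(4*I*pi/9)   exp(2*I*pi/3)   exp(8*I*pi/9)   exp(-8*I*pi/9)  exp(-2*I*pi/3)  exp(-4*I*pi/9)  exp(-2*I*pi/9)
  chi_2          1             exp(4*I*pi/9)   exp(8*I*pi/9)   exp(-2*I*pi/3)  exp(-2*I*pi/9)  exp(2*I*pi/9)   exp(2*I*pi/3)   exp(-8*I*pi/9)  exp(-4*I*pi/9)
  chi_3          1             exp(2*I*pi/3)   exp(-2*I*pi/3)  1               exp(2*I*pi/3)   exp(-2*I*pi/3)  1               exp(2*I*pi/3)   exp(-2*I*pi/3)
  chi_4          1             exp(8*I*pi/9)   exp(-2*I*pi/9)  exp(2*I*pi/3)   exp(-4*I*pi/9)  exp(4*I*pi/9)   exp(-2*I*pi/3)  exp(2*I*pi/9)   exp(-8*I*pi/9)
  chi_5          1             exp(-8*I*pi/9)  exp(2*I*pi/9)   exp(-2*I*pi/3)  exp(4*I*pi/9)   exp(-4*I*pi/9)  exp(2*I*pi/3)   exp(-2*I*pi/9)  exp(8*I*pi/9) 
  chi_6          1             exp(-2*I*pi/3)  exp(2*I*pi/3)   1               exp(-2*I*pi/3)  exp(2*I*pi/3)   1               exp(-2*I*pi/3)  exp(2*I*pi/3) 
  chi_7          1             exp(-4*I*pi/9)  exp(-8*I*pi/9)  exp(2*I*pi/3)   exp(2*I*pi/9)   exp(-2*I*pi/9)  exp(-2*I*pi/3)  exp(8*I*pi/9)   exp(4*I*pi/9) 
  chi_8          1             exp(-2*I*pi/9)  exp(-4*I*pi/9)  exp(-2*I*pi/3)  exp(-8*I*pi/9)  exp(8*I*pi/9)   exp(2*I*pi/3)   exp(4*I*pi/9)   exp(2*I*pi/9) 

Spot check: chi_4(6) = zeta_9^(4*6) = zeta_9^24 = exp(-2*I*pi/3).

Derivation: Z/9Z is abelian, so all 9 irreducible complex representations are 1-dimensional. They are given by chi_k(m) = zeta_9^(k*m) for k = 0,...,8. Row orthogonality: sum_m chi_k(m) conj(chi_l(m)) = 9 * [k = l].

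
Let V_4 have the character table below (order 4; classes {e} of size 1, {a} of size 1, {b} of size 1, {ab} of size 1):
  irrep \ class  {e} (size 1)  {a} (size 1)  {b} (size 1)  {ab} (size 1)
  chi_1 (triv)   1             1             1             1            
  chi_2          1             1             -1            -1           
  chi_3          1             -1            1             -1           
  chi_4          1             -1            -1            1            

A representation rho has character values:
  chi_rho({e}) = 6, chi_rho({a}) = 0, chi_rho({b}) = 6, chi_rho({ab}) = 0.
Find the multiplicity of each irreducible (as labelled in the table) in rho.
Multiplicities: chi_1: 3, chi_2: 0, chi_3: 3, chi_4: 0.

Use <chi_rho, chi> = (1/|G|) sum_C |C| * chi_rho(C) * conj(chi(C)) with |G| = 4 for each irreducible chi in the table:
  <chi_rho, chi_1> = (1/4)[1*(6)*conj(1) + 1*(0)*conj(1) + 1*(6)*conj(1) + 1*(0)*conj(1)]
      = (1/4)[(6) + (0) + (6) + (0)] = 12/4 = 3
  <chi_rho, chi_2> = (1/4)[1*(6)*conj(1) + 1*(0)*conj(1) + 1*(6)*conj(-1) + 1*(0)*conj(-1)]
      = (1/4)[(6) + (0) + (-6) + (0)] = 0/4 = 0
  <chi_rho, chi_3> = (1/4)[1*(6)*conj(1) + 1*(0)*conj(-1) + 1*(6)*conj(1) + 1*(0)*conj(-1)]
      = (1/4)[(6) + (0) + (6) + (0)] = 12/4 = 3
  <chi_rho, chi_4> = (1/4)[1*(6)*conj(1) + 1*(0)*conj(-1) + 1*(6)*conj(-1) + 1*(0)*conj(1)]
      = (1/4)[(6) + (0) + (-6) + (0)] = 0/4 = 0
Dimension check: dim(rho) = sum (mult * dim) = 3*1 + 0*1 + 3*1 + 0*1 = 6 = chi_rho(e) = 6.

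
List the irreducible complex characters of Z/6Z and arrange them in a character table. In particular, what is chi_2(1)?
Character table of Z/6Z (irreps indexed chi_0,...,chi_5 with chi_k(m) = zeta_6^(k*m), zeta_6 = exp(2*pi*i/6)):
  irrep \ class  {0} (size 1)  {1} (size 1)    {2} (size 1)    {3} (size 1)  {4} (size 1)    {5} (size 1)  
  chi_0          1             1               1               1             1               1             
  chi_1          1             exp(I*pi/3)     exp(2*I*pi/3)   -1            exp(-2*I*pi/3)  exp(-I*pi/3)  
  chi_2          1             exp(2*I*pi/3)   exp(-2*I*pi/3)  1             exp(2*I*pi/3)   exp(-2*I*pi/3)
  chi_3          1             -1              1               -1            1               -1            
  chi_4          1             exp(-2*I*pi/3)  exp(2*I*pi/3)   1             exp(-2*I*pi/3)  exp(2*I*pi/3) 
  chi_5          1             exp(-I*pi/3)    exp(-2*I*pi/3)  -1            exp(2*I*pi/3)   exp(I*pi/3)   

Spot check: chi_2(1) = zeta_6^(2*1) = zeta_6^2 = exp(2*I*pi/3).

Why: Z/6Z is abelian, so all 6 irreducible complex representations are 1-dimensional. They are given by chi_k(m) = zeta_6^(k*m) for k = 0,...,5. Row orthogonality: sum_m chi_k(m) conj(chi_l(m)) = 6 * [k = l].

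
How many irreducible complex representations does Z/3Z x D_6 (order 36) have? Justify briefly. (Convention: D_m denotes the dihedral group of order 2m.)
18

Justification: The number of irreducible complex representations of a finite group equals its number of conjugacy classes. For a direct product, #classes(G x H) = #classes(G) * #classes(H). Z/3Z has 3 classes (abelian), D_6 has 6 classes, so 3 * 6 = 18, so Z/3Z x D_6 (order 36) has exactly 18 irreducible complex representations.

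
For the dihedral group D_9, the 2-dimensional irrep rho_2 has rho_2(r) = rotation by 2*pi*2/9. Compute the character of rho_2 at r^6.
chi_{rho_2}(r^6) = 2*cos(2*pi*2*6/9) = -1

Explanation: rho_2(r^6) is rotation by angle 2*pi*2*6/9, whose trace is 2*cos(2*pi*2*6/9) = -1.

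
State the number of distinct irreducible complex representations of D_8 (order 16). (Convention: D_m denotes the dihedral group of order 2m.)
7

Why: The number of irreducible complex representations of a finite group equals its number of conjugacy classes. D_8 has 7 conjugacy classes (n/2 + 3 for n even), so D_8 (order 16) has exactly 7 irreducible complex representations.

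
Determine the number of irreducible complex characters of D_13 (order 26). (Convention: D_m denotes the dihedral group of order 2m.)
8

Reasoning: The number of irreducible complex representations of a finite group equals its number of conjugacy classes. D_13 has 8 conjugacy classes ((n+3)/2 for n odd), so D_13 (order 26) has exactly 8 irreducible complex representations.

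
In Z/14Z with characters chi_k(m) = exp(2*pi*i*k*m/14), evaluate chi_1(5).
chi_1(5) = zeta_14^5 = exp(5*I*pi/7)

Derivation: chi_1(5) = zeta_14^(1*5) = zeta_14^5. Since zeta_14^14 = 1, this equals zeta_14^5 = exp(2*pi*i*5/14) = exp(5*I*pi/7).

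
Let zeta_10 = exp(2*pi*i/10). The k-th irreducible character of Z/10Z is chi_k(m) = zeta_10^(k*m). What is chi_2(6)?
chi_2(6) = zeta_10^12 = exp(2*I*pi/5)

Justification: chi_2(6) = zeta_10^(2*6) = zeta_10^12. Since zeta_10^10 = 1, this equals zeta_10^2 = exp(2*pi*i*2/10) = exp(2*I*pi/5).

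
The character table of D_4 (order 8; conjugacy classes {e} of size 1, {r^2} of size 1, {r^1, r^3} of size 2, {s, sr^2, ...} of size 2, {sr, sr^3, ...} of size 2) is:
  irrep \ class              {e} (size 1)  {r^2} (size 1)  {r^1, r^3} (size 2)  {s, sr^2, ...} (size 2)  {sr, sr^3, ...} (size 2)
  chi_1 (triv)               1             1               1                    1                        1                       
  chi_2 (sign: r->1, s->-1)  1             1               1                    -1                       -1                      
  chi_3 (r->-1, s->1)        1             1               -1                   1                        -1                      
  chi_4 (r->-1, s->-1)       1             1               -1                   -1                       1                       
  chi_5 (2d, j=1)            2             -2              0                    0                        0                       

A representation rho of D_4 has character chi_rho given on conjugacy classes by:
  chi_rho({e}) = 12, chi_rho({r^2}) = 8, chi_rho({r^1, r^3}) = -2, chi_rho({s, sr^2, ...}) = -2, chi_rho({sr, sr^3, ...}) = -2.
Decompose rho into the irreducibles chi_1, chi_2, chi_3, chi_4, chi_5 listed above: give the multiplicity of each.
Multiplicities: chi_1: 1, chi_2: 3, chi_3: 3, chi_4: 3, chi_5: 1.

Use <chi_rho, chi> = (1/|G|) sum_C |C| * chi_rho(C) * conj(chi(C)) with |G| = 8 for each irreducible chi in the table:
  <chi_rho, chi_1> = (1/8)[1*(12)*conj(1) + 1*(8)*conj(1) + 2*(-2)*conj(1) + 2*(-2)*conj(1) + 2*(-2)*conj(1)]
      = (1/8)[(12) + (8) + (-4) + (-4) + (-4)] = 8/8 = 1
  <chi_rho, chi_2> = (1/8)[1*(12)*conj(1) + 1*(8)*conj(1) + 2*(-2)*conj(1) + 2*(-2)*conj(-1) + 2*(-2)*conj(-1)]
      = (1/8)[(12) + (8) + (-4) + (4) + (4)] = 24/8 = 3
  <chi_rho, chi_3> = (1/8)[1*(12)*conj(1) + 1*(8)*conj(1) + 2*(-2)*conj(-1) + 2*(-2)*conj(1) + 2*(-2)*conj(-1)]
      = (1/8)[(12) + (8) + (4) + (-4) + (4)] = 24/8 = 3
  <chi_rho, chi_4> = (1/8)[1*(12)*conj(1) + 1*(8)*conj(1) + 2*(-2)*conj(-1) + 2*(-2)*conj(-1) + 2*(-2)*conj(1)]
      = (1/8)[(12) + (8) + (4) + (4) + (-4)] = 24/8 = 3
  <chi_rho, chi_5> = (1/8)[1*(12)*conj(2) + 1*(8)*conj(-2) + 2*(-2)*conj(0) + 2*(-2)*conj(0) + 2*(-2)*conj(0)]
      = (1/8)[(24) + (-16) + (0) + (0) + (0)] = 8/8 = 1
Dimension check: dim(rho) = sum (mult * dim) = 1*1 + 3*1 + 3*1 + 3*1 + 1*2 = 12 = chi_rho(e) = 12.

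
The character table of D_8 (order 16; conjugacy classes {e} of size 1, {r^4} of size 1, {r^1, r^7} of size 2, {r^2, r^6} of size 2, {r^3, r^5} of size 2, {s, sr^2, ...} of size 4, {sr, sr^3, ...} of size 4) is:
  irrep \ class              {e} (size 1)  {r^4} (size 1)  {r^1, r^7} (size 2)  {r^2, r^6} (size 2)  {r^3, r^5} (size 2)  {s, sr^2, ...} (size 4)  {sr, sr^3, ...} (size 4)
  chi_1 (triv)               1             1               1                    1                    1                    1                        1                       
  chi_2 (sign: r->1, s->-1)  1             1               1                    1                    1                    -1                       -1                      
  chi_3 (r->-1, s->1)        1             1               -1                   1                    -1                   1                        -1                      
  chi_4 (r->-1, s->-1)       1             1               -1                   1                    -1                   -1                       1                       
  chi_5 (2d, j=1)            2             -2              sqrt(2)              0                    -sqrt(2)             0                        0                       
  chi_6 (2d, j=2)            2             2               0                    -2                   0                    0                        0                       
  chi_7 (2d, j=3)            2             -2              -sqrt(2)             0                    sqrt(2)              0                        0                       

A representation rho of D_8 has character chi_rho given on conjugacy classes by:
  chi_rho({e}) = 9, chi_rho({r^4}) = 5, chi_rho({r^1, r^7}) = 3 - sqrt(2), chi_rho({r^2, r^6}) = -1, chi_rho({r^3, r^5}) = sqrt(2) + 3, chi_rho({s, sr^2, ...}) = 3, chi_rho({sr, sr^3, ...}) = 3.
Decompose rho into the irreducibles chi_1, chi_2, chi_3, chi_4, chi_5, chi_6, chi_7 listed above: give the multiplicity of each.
Multiplicities: chi_1: 3, chi_2: 0, chi_3: 0, chi_4: 0, chi_5: 0, chi_6: 2, chi_7: 1.

Derivation: Use <chi_rho, chi> = (1/|G|) sum_C |C| * chi_rho(C) * conj(chi(C)) with |G| = 16 for each irreducible chi in the table:
  <chi_rho, chi_1> = (1/16)[1*(9)*conj(1) + 1*(5)*conj(1) + 2*(3 - sqrt(2))*conj(1) + 2*(-1)*conj(1) + 2*(sqrt(2) + 3)*conj(1) + 4*(3)*conj(1) + 4*(3)*conj(1)]
      = (1/16)[(9) + (5) + (6 - 2*sqrt(2)) + (-2) + (2*sqrt(2) + 6) + (12) + (12)] = 48/16 = 3
  <chi_rho, chi_2> = (1/16)[1*(9)*conj(1) + 1*(5)*conj(1) + 2*(3 - sqrt(2))*conj(1) + 2*(-1)*conj(1) + 2*(sqrt(2) + 3)*conj(1) + 4*(3)*conj(-1) + 4*(3)*conj(-1)]
      = (1/16)[(9) + (5) + (6 - 2*sqrt(2)) + (-2) + (2*sqrt(2) + 6) + (-12) + (-12)] = 0/16 = 0
  <chi_rho, chi_3> = (1/16)[1*(9)*conj(1) + 1*(5)*conj(1) + 2*(3 - sqrt(2))*conj(-1) + 2*(-1)*conj(1) + 2*(sqrt(2) + 3)*conj(-1) + 4*(3)*conj(1) + 4*(3)*conj(-1)]
      = (1/16)[(9) + (5) + (-6 + 2*sqrt(2)) + (-2) + (-6 - 2*sqrt(2)) + (12) + (-12)] = 0/16 = 0
  <chi_rho, chi_4> = (1/16)[1*(9)*conj(1) + 1*(5)*conj(1) + 2*(3 - sqrt(2))*conj(-1) + 2*(-1)*conj(1) + 2*(sqrt(2) + 3)*conj(-1) + 4*(3)*conj(-1) + 4*(3)*conj(1)]
      = (1/16)[(9) + (5) + (-6 + 2*sqrt(2)) + (-2) + (-6 - 2*sqrt(2)) + (-12) + (12)] = 0/16 = 0
  <chi_rho, chi_5> = (1/16)[1*(9)*conj(2) + 1*(5)*conj(-2) + 2*(3 - sqrt(2))*conj(sqrt(2)) + 2*(-1)*conj(0) + 2*(sqrt(2) + 3)*conj(-sqrt(2)) + 4*(3)*conj(0) + 4*(3)*conj(0)]
      = (1/16)[(18) + (-10) + (-4 + 6*sqrt(2)) + (0) + (-6*sqrt(2) - 4) + (0) + (0)] = 0/16 = 0
  <chi_rho, chi_6> = (1/16)[1*(9)*conj(2) + 1*(5)*conj(2) + 2*(3 - sqrt(2))*conj(0) + 2*(-1)*conj(-2) + 2*(sqrt(2) + 3)*conj(0) + 4*(3)*conj(0) + 4*(3)*conj(0)]
      = (1/16)[(18) + (10) + (0) + (4) + (0) + (0) + (0)] = 32/16 = 2
  <chi_rho, chi_7> = (1/16)[1*(9)*conj(2) + 1*(5)*conj(-2) + 2*(3 - sqrt(2))*conj(-sqrt(2)) + 2*(-1)*conj(0) + 2*(sqrt(2) + 3)*conj(sqrt(2)) + 4*(3)*conj(0) + 4*(3)*conj(0)]
      = (1/16)[(18) + (-10) + (4 - 6*sqrt(2)) + (0) + (4 + 6*sqrt(2)) + (0) + (0)] = 16/16 = 1
Dimension check: dim(rho) = sum (mult * dim) = 3*1 + 0*1 + 0*1 + 0*1 + 0*2 + 2*2 + 1*2 = 9 = chi_rho(e) = 9.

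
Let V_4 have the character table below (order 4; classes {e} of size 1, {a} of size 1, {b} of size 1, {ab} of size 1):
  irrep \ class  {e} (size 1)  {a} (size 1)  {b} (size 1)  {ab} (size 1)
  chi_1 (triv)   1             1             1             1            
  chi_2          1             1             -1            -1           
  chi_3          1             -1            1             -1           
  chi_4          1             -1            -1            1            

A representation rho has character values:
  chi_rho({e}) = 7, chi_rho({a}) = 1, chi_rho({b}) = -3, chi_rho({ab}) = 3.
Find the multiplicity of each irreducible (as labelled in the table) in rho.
Multiplicities: chi_1: 2, chi_2: 2, chi_3: 0, chi_4: 3.

Solution. Use <chi_rho, chi> = (1/|G|) sum_C |C| * chi_rho(C) * conj(chi(C)) with |G| = 4 for each irreducible chi in the table:
  <chi_rho, chi_1> = (1/4)[1*(7)*conj(1) + 1*(1)*conj(1) + 1*(-3)*conj(1) + 1*(3)*conj(1)]
      = (1/4)[(7) + (1) + (-3) + (3)] = 8/4 = 2
  <chi_rho, chi_2> = (1/4)[1*(7)*conj(1) + 1*(1)*conj(1) + 1*(-3)*conj(-1) + 1*(3)*conj(-1)]
      = (1/4)[(7) + (1) + (3) + (-3)] = 8/4 = 2
  <chi_rho, chi_3> = (1/4)[1*(7)*conj(1) + 1*(1)*conj(-1) + 1*(-3)*conj(1) + 1*(3)*conj(-1)]
      = (1/4)[(7) + (-1) + (-3) + (-3)] = 0/4 = 0
  <chi_rho, chi_4> = (1/4)[1*(7)*conj(1) + 1*(1)*conj(-1) + 1*(-3)*conj(-1) + 1*(3)*conj(1)]
      = (1/4)[(7) + (-1) + (3) + (3)] = 12/4 = 3
Dimension check: dim(rho) = sum (mult * dim) = 2*1 + 2*1 + 0*1 + 3*1 = 7 = chi_rho(e) = 7.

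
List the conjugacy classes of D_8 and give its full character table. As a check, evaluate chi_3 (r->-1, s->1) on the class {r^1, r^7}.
Conjugacy classes: {e} of size 1, {r^4} of size 1, {r^1, r^7} of size 2, {r^2, r^6} of size 2, {r^3, r^5} of size 2, {s, sr^2, ...} of size 4, {sr, sr^3, ...} of size 4.
Character table:
  irrep \ class              {e} (size 1)  {r^4} (size 1)  {r^1, r^7} (size 2)  {r^2, r^6} (size 2)  {r^3, r^5} (size 2)  {s, sr^2, ...} (size 4)  {sr, sr^3, ...} (size 4)
  chi_1 (triv)               1             1               1                    1                    1                    1                        1                       
  chi_2 (sign: r->1, s->-1)  1             1               1                    1                    1                    -1                       -1                      
  chi_3 (r->-1, s->1)        1             1               -1                   1                    -1                   1                        -1                      
  chi_4 (r->-1, s->-1)       1             1               -1                   1                    -1                   -1                       1                       
  chi_5 (2d, j=1)            2             -2              sqrt(2)              0                    -sqrt(2)             0                        0                       
  chi_6 (2d, j=2)            2             2               0                    -2                   0                    0                        0                       
  chi_7 (2d, j=3)            2             -2              -sqrt(2)             0                    sqrt(2)              0                        0                       

Spot check: chi_3 (r->-1, s->1) on {r^1, r^7} = -1.

Justification: D_8 has order 2*8 = 16 with 7 conjugacy classes, hence 7 irreducibles. Sum of squared dims 1 + 1 + 1 + 1 + 4 + 4 + 4 = 16 = |G|. Linear characters come from the abelianisation; the 2-dimensional irreps have character r^k -> 2*cos(2*pi*j*k/8), reflections -> 0.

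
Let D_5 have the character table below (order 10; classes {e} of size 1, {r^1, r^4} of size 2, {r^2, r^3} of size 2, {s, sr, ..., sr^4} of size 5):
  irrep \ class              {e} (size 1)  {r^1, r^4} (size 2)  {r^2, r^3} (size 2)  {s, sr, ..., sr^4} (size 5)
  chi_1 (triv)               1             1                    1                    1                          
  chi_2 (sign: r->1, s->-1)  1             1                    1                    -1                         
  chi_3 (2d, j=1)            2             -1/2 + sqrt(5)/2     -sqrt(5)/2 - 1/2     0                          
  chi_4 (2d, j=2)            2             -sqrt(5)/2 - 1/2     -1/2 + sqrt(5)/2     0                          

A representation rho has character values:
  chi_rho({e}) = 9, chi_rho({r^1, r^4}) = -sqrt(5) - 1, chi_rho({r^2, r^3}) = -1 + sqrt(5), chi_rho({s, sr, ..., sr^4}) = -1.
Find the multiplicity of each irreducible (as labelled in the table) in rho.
Multiplicities: chi_1: 0, chi_2: 1, chi_3: 1, chi_4: 3.

Why: Use <chi_rho, chi> = (1/|G|) sum_C |C| * chi_rho(C) * conj(chi(C)) with |G| = 10 for each irreducible chi in the table:
  <chi_rho, chi_1> = (1/10)[1*(9)*conj(1) + 2*(-sqrt(5) - 1)*conj(1) + 2*(-1 + sqrt(5))*conj(1) + 5*(-1)*conj(1)]
      = (1/10)[(9) + (-2*sqrt(5) - 2) + (-2 + 2*sqrt(5)) + (-5)] = 0/10 = 0
  <chi_rho, chi_2> = (1/10)[1*(9)*conj(1) + 2*(-sqrt(5) - 1)*conj(1) + 2*(-1 + sqrt(5))*conj(1) + 5*(-1)*conj(-1)]
      = (1/10)[(9) + (-2*sqrt(5) - 2) + (-2 + 2*sqrt(5)) + (5)] = 10/10 = 1
  <chi_rho, chi_3> = (1/10)[1*(9)*conj(2) + 2*(-sqrt(5) - 1)*conj(-1/2 + sqrt(5)/2) + 2*(-1 + sqrt(5))*conj(-sqrt(5)/2 - 1/2) + 5*(-1)*conj(0)]
      = (1/10)[(18) + (-4) + (-4) + (0)] = 10/10 = 1
  <chi_rho, chi_4> = (1/10)[1*(9)*conj(2) + 2*(-sqrt(5) - 1)*conj(-sqrt(5)/2 - 1/2) + 2*(-1 + sqrt(5))*conj(-1/2 + sqrt(5)/2) + 5*(-1)*conj(0)]
      = (1/10)[(18) + (2*sqrt(5) + 6) + (6 - 2*sqrt(5)) + (0)] = 30/10 = 3
Dimension check: dim(rho) = sum (mult * dim) = 0*1 + 1*1 + 1*2 + 3*2 = 9 = chi_rho(e) = 9.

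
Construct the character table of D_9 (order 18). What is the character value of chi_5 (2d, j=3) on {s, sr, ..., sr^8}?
Conjugacy classes: {e} of size 1, {r^1, r^8} of size 2, {r^2, r^7} of size 2, {r^3, r^6} of size 2, {r^4, r^5} of size 2, {s, sr, ..., sr^8} of size 9.
Character table:
  irrep \ class              {e} (size 1)  {r^1, r^8} (size 2)  {r^2, r^7} (size 2)  {r^3, r^6} (size 2)  {r^4, r^5} (size 2)  {s, sr, ..., sr^8} (size 9)
  chi_1 (triv)               1             1                    1                    1                    1                    1                          
  chi_2 (sign: r->1, s->-1)  1             1                    1                    1                    1                    -1                         
  chi_3 (2d, j=1)            2             2*cos(2*pi/9)        2*cos(4*pi/9)        -1                   -2*cos(pi/9)         0                          
  chi_4 (2d, j=2)            2             2*cos(4*pi/9)        -2*cos(pi/9)         -1                   2*cos(2*pi/9)        0                          
  chi_5 (2d, j=3)            2             -1                   -1                   2                    -1                   0                          
  chi_6 (2d, j=4)            2             -2*cos(pi/9)         2*cos(2*pi/9)        -1                   2*cos(4*pi/9)        0                          

Spot check: chi_5 (2d, j=3) on {s, sr, ..., sr^8} = 0.

Proof sketch: D_9 has order 2*9 = 18 with 6 conjugacy classes, hence 6 irreducibles. Sum of squared dims 1 + 1 + 4 + 4 + 4 + 4 = 18 = |G|. Linear characters come from the abelianisation; the 2-dimensional irreps have character r^k -> 2*cos(2*pi*j*k/9), reflections -> 0.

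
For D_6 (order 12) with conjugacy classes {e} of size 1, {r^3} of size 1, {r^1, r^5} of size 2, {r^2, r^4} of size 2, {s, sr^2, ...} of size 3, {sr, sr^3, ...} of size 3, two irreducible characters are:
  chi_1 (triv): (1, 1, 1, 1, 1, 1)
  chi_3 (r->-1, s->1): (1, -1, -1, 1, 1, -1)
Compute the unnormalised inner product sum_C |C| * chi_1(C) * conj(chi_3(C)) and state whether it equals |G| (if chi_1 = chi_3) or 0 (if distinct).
Sum = 0; so <chi_1, chi_3> = 0 (distinct irreducibles are orthogonal).

Compute term by term over conjugacy classes (|C| * chi_1(C) * conj(chi_3(C))):
  1*(1)*conj(1) + 1*(1)*conj(-1) + 2*(1)*conj(-1) + 2*(1)*conj(1) + 3*(1)*conj(1) + 3*(1)*conj(-1)
  = (1) + (-1) + (-2) + (2) + (3) + (-3)
  = 0.
Dividing by |G| = 12 gives 0/12 = 0, matching the row-orthogonality relation <chi_1, chi_3> = [chi_1 = chi_3].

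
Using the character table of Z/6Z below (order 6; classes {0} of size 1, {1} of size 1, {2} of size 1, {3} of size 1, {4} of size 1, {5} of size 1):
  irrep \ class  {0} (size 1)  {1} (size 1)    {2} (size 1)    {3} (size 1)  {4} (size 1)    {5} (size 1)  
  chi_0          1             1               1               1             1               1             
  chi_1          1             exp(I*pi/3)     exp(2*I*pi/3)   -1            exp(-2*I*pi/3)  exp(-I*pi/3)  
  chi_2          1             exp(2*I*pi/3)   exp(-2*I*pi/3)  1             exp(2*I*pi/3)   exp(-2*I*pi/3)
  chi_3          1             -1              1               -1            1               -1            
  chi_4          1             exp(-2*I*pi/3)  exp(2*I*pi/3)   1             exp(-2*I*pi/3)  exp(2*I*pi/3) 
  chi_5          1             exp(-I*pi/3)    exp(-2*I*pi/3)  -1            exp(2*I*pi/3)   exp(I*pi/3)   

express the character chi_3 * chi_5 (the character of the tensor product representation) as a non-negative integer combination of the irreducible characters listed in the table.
chi_3 tensor chi_5 = chi_2 (all other irreducibles have multiplicity 0).

Solution. The character of a tensor product is the pointwise product (chi_3 * chi_5)(C) = chi_3(C) * chi_5(C):
  {0}: (1)*(1), {1}: (-1)*(exp(-I*pi/3)), {2}: (1)*(exp(-2*I*pi/3)), {3}: (-1)*(-1), {4}: (1)*(exp(2*I*pi/3)), {5}: (-1)*(exp(I*pi/3))
so (chi_3 * chi_5) takes values
  {0} -> 1, {1} -> -exp(-I*pi/3), {2} -> exp(-2*I*pi/3), {3} -> 1, {4} -> exp(2*I*pi/3), {5} -> -exp(I*pi/3).
Now take the inner product of this character with each irreducible chi from the table, <chi_3*chi_5, chi> = (1/6) sum_C |C| (chi_3*chi_5)(C) conj(chi(C)):
  <chi_3*chi_5, chi_0> = (1/6)[1*(1)*conj(1) + 1*(-exp(-I*pi/3))*conj(1) + 1*(exp(-2*I*pi/3))*conj(1) + 1*(1)*conj(1) + 1*(exp(2*I*pi/3))*conj(1) + 1*(-exp(I*pi/3))*conj(1)]
      = (1/6)[(1) + (-exp(-I*pi/3)) + (exp(-2*I*pi/3)) + (1) + (exp(2*I*pi/3)) + (-exp(I*pi/3))] = 0/6 = 0
  <chi_3*chi_5, chi_1> = (1/6)[1*(1)*conj(1) + 1*(-exp(-I*pi/3))*conj(exp(I*pi/3)) + 1*(exp(-2*I*pi/3))*conj(exp(2*I*pi/3)) + 1*(1)*conj(-1) + 1*(exp(2*I*pi/3))*conj(exp(-2*I*pi/3)) + 1*(-exp(I*pi/3))*conj(exp(-I*pi/3))]
      = (1/6)[(1) + (-exp(-2*I*pi/3)) + (exp(2*I*pi/3)) + (-1) + (exp(-2*I*pi/3)) + (-exp(2*I*pi/3))] = 0/6 = 0
  <chi_3*chi_5, chi_2> = (1/6)[1*(1)*conj(1) + 1*(-exp(-I*pi/3))*conj(exp(2*I*pi/3)) + 1*(exp(-2*I*pi/3))*conj(exp(-2*I*pi/3)) + 1*(1)*conj(1) + 1*(exp(2*I*pi/3))*conj(exp(2*I*pi/3)) + 1*(-exp(I*pi/3))*conj(exp(-2*I*pi/3))]
      = (1/6)[(1) + (1) + (1) + (1) + (1) + (1)] = 6/6 = 1
  <chi_3*chi_5, chi_3> = (1/6)[1*(1)*conj(1) + 1*(-exp(-I*pi/3))*conj(-1) + 1*(exp(-2*I*pi/3))*conj(1) + 1*(1)*conj(-1) + 1*(exp(2*I*pi/3))*conj(1) + 1*(-exp(I*pi/3))*conj(-1)]
      = (1/6)[(1) + (exp(-I*pi/3)) + (exp(-2*I*pi/3)) + (-1) + (exp(2*I*pi/3)) + (exp(I*pi/3))] = 0/6 = 0
  <chi_3*chi_5, chi_4> = (1/6)[1*(1)*conj(1) + 1*(-exp(-I*pi/3))*conj(exp(-2*I*pi/3)) + 1*(exp(-2*I*pi/3))*conj(exp(2*I*pi/3)) + 1*(1)*conj(1) + 1*(exp(2*I*pi/3))*conj(exp(-2*I*pi/3)) + 1*(-exp(I*pi/3))*conj(exp(2*I*pi/3))]
      = (1/6)[(1) + (-exp(I*pi/3)) + (exp(2*I*pi/3)) + (1) + (exp(-2*I*pi/3)) + (-exp(-I*pi/3))] = 0/6 = 0
  <chi_3*chi_5, chi_5> = (1/6)[1*(1)*conj(1) + 1*(-exp(-I*pi/3))*conj(exp(-I*pi/3)) + 1*(exp(-2*I*pi/3))*conj(exp(-2*I*pi/3)) + 1*(1)*conj(-1) + 1*(exp(2*I*pi/3))*conj(exp(2*I*pi/3)) + 1*(-exp(I*pi/3))*conj(exp(I*pi/3))]
      = (1/6)[(1) + (-1) + (1) + (-1) + (1) + (-1)] = 0/6 = 0
(Exp terms are combined using exp(i*s)*conj(exp(i*t)) = exp(i*(s-t)), and sums of them are collapsed using the identity that for every m > 1 the m distinct m-th roots of unity sum to 0, e.g. 1 + exp(2*I*pi/3) + exp(-2*I*pi/3) = 0.)
Hence the multiplicities are chi_2: 1. Dimension check: dim(chi_3)*dim(chi_5) = 1*1 = 1 and sum (mult * dim) = 1*1 = 1.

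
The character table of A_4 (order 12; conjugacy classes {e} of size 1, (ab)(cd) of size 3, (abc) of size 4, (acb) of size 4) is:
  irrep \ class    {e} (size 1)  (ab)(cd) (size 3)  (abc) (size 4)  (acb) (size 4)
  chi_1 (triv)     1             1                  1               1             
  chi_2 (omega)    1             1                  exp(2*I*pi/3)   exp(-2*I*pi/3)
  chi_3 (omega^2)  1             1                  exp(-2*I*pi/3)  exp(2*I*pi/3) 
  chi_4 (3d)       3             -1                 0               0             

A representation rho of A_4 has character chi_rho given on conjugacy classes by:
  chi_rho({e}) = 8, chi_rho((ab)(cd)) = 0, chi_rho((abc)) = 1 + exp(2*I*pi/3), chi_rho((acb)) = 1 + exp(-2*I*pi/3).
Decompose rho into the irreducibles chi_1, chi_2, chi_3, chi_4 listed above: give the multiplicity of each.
Multiplicities: chi_1: 1, chi_2: 1, chi_3: 0, chi_4: 2.

Working: Use <chi_rho, chi> = (1/|G|) sum_C |C| * chi_rho(C) * conj(chi(C)) with |G| = 12 for each irreducible chi in the table:
  <chi_rho, chi_1> = (1/12)[1*(8)*conj(1) + 3*(0)*conj(1) + 4*(1 + exp(2*I*pi/3))*conj(1) + 4*(1 + exp(-2*I*pi/3))*conj(1)]
      = (1/12)[(8) + (0) + (4 + 4*exp(2*I*pi/3)) + (4 + 4*exp(-2*I*pi/3))] = 12/12 = 1
  <chi_rho, chi_2> = (1/12)[1*(8)*conj(1) + 3*(0)*conj(1) + 4*(1 + exp(2*I*pi/3))*conj(exp(2*I*pi/3)) + 4*(1 + exp(-2*I*pi/3))*conj(exp(-2*I*pi/3))]
      = (1/12)[(8) + (0) + (4 + 4*exp(-2*I*pi/3)) + (4 + 4*exp(2*I*pi/3))] = 12/12 = 1
  <chi_rho, chi_3> = (1/12)[1*(8)*conj(1) + 3*(0)*conj(1) + 4*(1 + exp(2*I*pi/3))*conj(exp(-2*I*pi/3)) + 4*(1 + exp(-2*I*pi/3))*conj(exp(2*I*pi/3))]
      = (1/12)[(8) + (0) + (-4) + (-4)] = 0/12 = 0
  <chi_rho, chi_4> = (1/12)[1*(8)*conj(3) + 3*(0)*conj(-1) + 4*(1 + exp(2*I*pi/3))*conj(0) + 4*(1 + exp(-2*I*pi/3))*conj(0)]
      = (1/12)[(24) + (0) + (0) + (0)] = 24/12 = 2
(Exp terms are combined using exp(i*s)*conj(exp(i*t)) = exp(i*(s-t)), and sums of them are collapsed using the identity that for every m > 1 the m distinct m-th roots of unity sum to 0, e.g. 1 + exp(2*I*pi/3) + exp(-2*I*pi/3) = 0.)
Dimension check: dim(rho) = sum (mult * dim) = 1*1 + 1*1 + 0*1 + 2*3 = 8 = chi_rho(e) = 8.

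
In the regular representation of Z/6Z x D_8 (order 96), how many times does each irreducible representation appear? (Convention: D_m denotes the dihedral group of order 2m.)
Each irreducible V_i of dimension d_i appears with multiplicity d_i, i.e. rho_reg = (direct sum over all irreducibles V_i) d_i V_i. The irreducible dimensions for Z/6Z x D_8 are 1, 1, 1, 1, 1, 1, 1, 1, 1, 1, 1, 1, 1, 1, 1, 1, 1, 1, 1, 1, 1, 1, 1, 1, 2, 2, 2, 2, 2, 2, 2, 2, 2, 2, 2, 2, 2, 2, 2, 2, 2, 2: 24 irreducibles of dimension 1, each with multiplicity 1; 18 irreducibles of dimension 2, each with multiplicity 2. Total dimension 24*1*1 + 18*2*2 = 96 = |G|.

Details: General theorem: in the regular representation of a finite group G, each irreducible appears with multiplicity equal to its dimension. Check: dim(rho_reg) = sum d_i^2 = 1 + 1 + 1 + 1 + 1 + 1 + 1 + 1 + 1 + 1 + 1 + 1 + 1 + 1 + 1 + 1 + 1 + 1 + 1 + 1 + 1 + 1 + 1 + 1 + 4 + 4 + 4 + 4 + 4 + 4 + 4 + 4 + 4 + 4 + 4 + 4 + 4 + 4 + 4 + 4 + 4 + 4 = 96 = |G|.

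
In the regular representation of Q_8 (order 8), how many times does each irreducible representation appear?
Each irreducible V_i of dimension d_i appears with multiplicity d_i, i.e. rho_reg = (direct sum over all irreducibles V_i) d_i V_i. The irreducible dimensions for Q_8 are 1, 1, 1, 1, 2: 4 irreducibles of dimension 1, each with multiplicity 1; 1 irreducible of dimension 2, with multiplicity 2. Total dimension 4*1*1 + 1*2*2 = 8 = |G|.

Reasoning: General theorem: in the regular representation of a finite group G, each irreducible appears with multiplicity equal to its dimension. Check: dim(rho_reg) = sum d_i^2 = 1 + 1 + 1 + 1 + 4 = 8 = |G|.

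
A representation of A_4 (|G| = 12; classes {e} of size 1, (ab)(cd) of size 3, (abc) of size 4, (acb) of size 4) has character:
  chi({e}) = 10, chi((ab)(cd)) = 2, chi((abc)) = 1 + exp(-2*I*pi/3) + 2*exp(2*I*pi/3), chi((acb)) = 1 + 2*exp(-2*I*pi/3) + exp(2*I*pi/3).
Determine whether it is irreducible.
Not irreducible (reducible): <chi, chi> = 10 > 1.

Working: <chi, chi> = (1/|G|) sum_C |C| * |chi(C)|^2 = (1/12)[1*|10|^2 + 3*|2|^2 + 4*|1 + exp(-2*I*pi/3) + 2*exp(2*I*pi/3)|^2 + 4*|1 + 2*exp(-2*I*pi/3) + exp(2*I*pi/3)|^2]
  = (1/12)[(100) + (12) + (4) + (4)] = 120/12 = 10.
(Exp terms are combined using exp(i*s)*conj(exp(i*t)) = exp(i*(s-t)), and sums of them are collapsed using the identity that for every m > 1 the m distinct m-th roots of unity sum to 0, e.g. 1 + exp(2*I*pi/3) + exp(-2*I*pi/3) = 0.)
A character is irreducible iff <chi, chi> = 1, so this representation is reducible.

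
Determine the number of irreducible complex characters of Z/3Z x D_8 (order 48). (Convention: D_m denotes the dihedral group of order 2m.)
21

Why: The number of irreducible complex representations of a finite group equals its number of conjugacy classes. For a direct product, #classes(G x H) = #classes(G) * #classes(H). Z/3Z has 3 classes (abelian), D_8 has 7 classes, so 3 * 7 = 21, so Z/3Z x D_8 (order 48) has exactly 21 irreducible complex representations.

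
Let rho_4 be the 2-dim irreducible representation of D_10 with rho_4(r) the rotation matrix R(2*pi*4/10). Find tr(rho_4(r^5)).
chi_{rho_4}(r^5) = 2*cos(2*pi*4*5/10) = 2

Explanation: rho_4(r^5) is rotation by angle 2*pi*4*5/10, whose trace is 2*cos(2*pi*4*5/10) = 2.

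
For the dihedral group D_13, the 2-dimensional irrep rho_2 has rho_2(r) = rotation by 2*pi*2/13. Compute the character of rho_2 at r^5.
chi_{rho_2}(r^5) = 2*cos(2*pi*2*5/13) = 2*cos(6*pi/13)

Proof sketch: rho_2(r^5) is rotation by angle 2*pi*2*5/13, whose trace is 2*cos(2*pi*2*5/13) = 2*cos(6*pi/13).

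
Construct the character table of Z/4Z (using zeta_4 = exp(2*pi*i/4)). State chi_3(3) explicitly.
Character table of Z/4Z (irreps indexed chi_0,...,chi_3 with chi_k(m) = zeta_4^(k*m), zeta_4 = exp(2*pi*i/4)):
  irrep \ class  {0} (size 1)  {1} (size 1)  {2} (size 1)  {3} (size 1)
  chi_0          1             1             1             1           
  chi_1          1             I             -1            -I          
  chi_2          1             -1            1             -1          
  chi_3          1             -I            -1            I           

Spot check: chi_3(3) = zeta_4^(3*3) = zeta_4^9 = I.

Explanation: Z/4Z is abelian, so all 4 irreducible complex representations are 1-dimensional. They are given by chi_k(m) = zeta_4^(k*m) for k = 0,...,3. Row orthogonality: sum_m chi_k(m) conj(chi_l(m)) = 4 * [k = l].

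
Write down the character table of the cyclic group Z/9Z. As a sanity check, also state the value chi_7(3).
Character table of Z/9Z (irreps indexed chi_0,...,chi_8 with chi_k(m) = zeta_9^(k*m), zeta_9 = exp(2*pi*i/9)):
  irrep \ class  {0} (size 1)  {1} (size 1)    {2} (size 1)    {3} (size 1)    {4} (size 1)    {5} (size 1)    {6} (size 1)    {7} (size 1)    {8} (size 1)  
  chi_0          1             1               1               1               1               1               1               1               1             
  chi_1          1             exp(2*I*pi/9)   exp(4*I*pi/9)   exp(2*I*pi/3)   exp(8*I*pi/9)   exp(-8*I*pi/9)  exp(-2*I*pi/3)  exp(-4*I*pi/9)  exp(-2*I*pi/9)
  chi_2          1             exp(4*I*pi/9)   exp(8*I*pi/9)   exp(-2*I*pi/3)  exp(-2*I*pi/9)  exp(2*I*pi/9)   exp(2*I*pi/3)   exp(-8*I*pi/9)  exp(-4*I*pi/9)
  chi_3          1             exp(2*I*pi/3)   exp(-2*I*pi/3)  1               exp(2*I*pi/3)   exp(-2*I*pi/3)  1               exp(2*I*pi/3)   exp(-2*I*pi/3)
  chi_4          1             exp(8*I*pi/9)   exp(-2*I*pi/9)  exp(2*I*pi/3)   exp(-4*I*pi/9)  exp(4*I*pi/9)   exp(-2*I*pi/3)  exp(2*I*pi/9)   exp(-8*I*pi/9)
  chi_5          1             exp(-8*I*pi/9)  exp(2*I*pi/9)   exp(-2*I*pi/3)  exp(4*I*pi/9)   exp(-4*I*pi/9)  exp(2*I*pi/3)   exp(-2*I*pi/9)  exp(8*I*pi/9) 
  chi_6          1             exp(-2*I*pi/3)  exp(2*I*pi/3)   1               exp(-2*I*pi/3)  exp(2*I*pi/3)   1               exp(-2*I*pi/3)  exp(2*I*pi/3) 
  chi_7          1             exp(-4*I*pi/9)  exp(-8*I*pi/9)  exp(2*I*pi/3)   exp(2*I*pi/9)   exp(-2*I*pi/9)  exp(-2*I*pi/3)  exp(8*I*pi/9)   exp(4*I*pi/9) 
  chi_8          1             exp(-2*I*pi/9)  exp(-4*I*pi/9)  exp(-2*I*pi/3)  exp(-8*I*pi/9)  exp(8*I*pi/9)   exp(2*I*pi/3)   exp(4*I*pi/9)   exp(2*I*pi/9) 

Spot check: chi_7(3) = zeta_9^(7*3) = zeta_9^21 = exp(2*I*pi/3).

Working: Z/9Z is abelian, so all 9 irreducible complex representations are 1-dimensional. They are given by chi_k(m) = zeta_9^(k*m) for k = 0,...,8. Row orthogonality: sum_m chi_k(m) conj(chi_l(m)) = 9 * [k = l].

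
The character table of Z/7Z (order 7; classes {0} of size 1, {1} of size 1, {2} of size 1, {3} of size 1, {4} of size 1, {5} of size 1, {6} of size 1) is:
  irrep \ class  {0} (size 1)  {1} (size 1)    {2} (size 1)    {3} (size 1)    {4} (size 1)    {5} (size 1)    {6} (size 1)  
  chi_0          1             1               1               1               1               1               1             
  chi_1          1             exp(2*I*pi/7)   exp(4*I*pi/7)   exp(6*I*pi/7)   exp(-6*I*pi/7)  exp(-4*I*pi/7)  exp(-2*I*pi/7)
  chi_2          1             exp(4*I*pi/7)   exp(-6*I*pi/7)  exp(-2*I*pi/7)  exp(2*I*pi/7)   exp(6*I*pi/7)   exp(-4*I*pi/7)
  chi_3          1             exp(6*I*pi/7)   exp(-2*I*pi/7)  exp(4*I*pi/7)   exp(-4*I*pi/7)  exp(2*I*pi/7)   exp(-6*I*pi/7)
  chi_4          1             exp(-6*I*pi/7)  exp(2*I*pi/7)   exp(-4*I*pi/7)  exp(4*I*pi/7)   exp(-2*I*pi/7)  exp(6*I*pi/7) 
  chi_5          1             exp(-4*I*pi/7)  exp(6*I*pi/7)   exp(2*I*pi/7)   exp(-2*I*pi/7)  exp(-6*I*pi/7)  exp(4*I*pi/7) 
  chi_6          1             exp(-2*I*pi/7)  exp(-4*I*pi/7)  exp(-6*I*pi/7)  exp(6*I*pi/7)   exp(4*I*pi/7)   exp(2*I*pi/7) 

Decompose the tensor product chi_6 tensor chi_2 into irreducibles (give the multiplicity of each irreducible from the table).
chi_6 tensor chi_2 = chi_1 (all other irreducibles have multiplicity 0).

Working: The character of a tensor product is the pointwise product (chi_6 * chi_2)(C) = chi_6(C) * chi_2(C):
  {0}: (1)*(1), {1}: (exp(-2*I*pi/7))*(exp(4*I*pi/7)), {2}: (exp(-4*I*pi/7))*(exp(-6*I*pi/7)), {3}: (exp(-6*I*pi/7))*(exp(-2*I*pi/7)), {4}: (exp(6*I*pi/7))*(exp(2*I*pi/7)), {5}: (exp(4*I*pi/7))*(exp(6*I*pi/7)), {6}: (exp(2*I*pi/7))*(exp(-4*I*pi/7))
so (chi_6 * chi_2) takes values
  {0} -> 1, {1} -> exp(2*I*pi/7), {2} -> exp(4*I*pi/7), {3} -> exp(6*I*pi/7), {4} -> exp(-6*I*pi/7), {5} -> exp(-4*I*pi/7), {6} -> exp(-2*I*pi/7).
Now take the inner product of this character with each irreducible chi from the table, <chi_6*chi_2, chi> = (1/7) sum_C |C| (chi_6*chi_2)(C) conj(chi(C)):
  <chi_6*chi_2, chi_0> = (1/7)[1*(1)*conj(1) + 1*(exp(2*I*pi/7))*conj(1) + 1*(exp(4*I*pi/7))*conj(1) + 1*(exp(6*I*pi/7))*conj(1) + 1*(exp(-6*I*pi/7))*conj(1) + 1*(exp(-4*I*pi/7))*conj(1) + 1*(exp(-2*I*pi/7))*conj(1)]
      = (1/7)[(1) + (exp(2*I*pi/7)) + (exp(4*I*pi/7)) + (exp(6*I*pi/7)) + (exp(-6*I*pi/7)) + (exp(-4*I*pi/7)) + (exp(-2*I*pi/7))] = 0/7 = 0
  <chi_6*chi_2, chi_1> = (1/7)[1*(1)*conj(1) + 1*(exp(2*I*pi/7))*conj(exp(2*I*pi/7)) + 1*(exp(4*I*pi/7))*conj(exp(4*I*pi/7)) + 1*(exp(6*I*pi/7))*conj(exp(6*I*pi/7)) + 1*(exp(-6*I*pi/7))*conj(exp(-6*I*pi/7)) + 1*(exp(-4*I*pi/7))*conj(exp(-4*I*pi/7)) + 1*(exp(-2*I*pi/7))*conj(exp(-2*I*pi/7))]
      = (1/7)[(1) + (1) + (1) + (1) + (1) + (1) + (1)] = 7/7 = 1
  <chi_6*chi_2, chi_2> = (1/7)[1*(1)*conj(1) + 1*(exp(2*I*pi/7))*conj(exp(4*I*pi/7)) + 1*(exp(4*I*pi/7))*conj(exp(-6*I*pi/7)) + 1*(exp(6*I*pi/7))*conj(exp(-2*I*pi/7)) + 1*(exp(-6*I*pi/7))*conj(exp(2*I*pi/7)) + 1*(exp(-4*I*pi/7))*conj(exp(6*I*pi/7)) + 1*(exp(-2*I*pi/7))*conj(exp(-4*I*pi/7))]
      = (1/7)[(1) + (exp(-2*I*pi/7)) + (exp(-4*I*pi/7)) + (exp(-6*I*pi/7)) + (exp(6*I*pi/7)) + (exp(4*I*pi/7)) + (exp(2*I*pi/7))] = 0/7 = 0
  <chi_6*chi_2, chi_3> = (1/7)[1*(1)*conj(1) + 1*(exp(2*I*pi/7))*conj(exp(6*I*pi/7)) + 1*(exp(4*I*pi/7))*conj(exp(-2*I*pi/7)) + 1*(exp(6*I*pi/7))*conj(exp(4*I*pi/7)) + 1*(exp(-6*I*pi/7))*conj(exp(-4*I*pi/7)) + 1*(exp(-4*I*pi/7))*conj(exp(2*I*pi/7)) + 1*(exp(-2*I*pi/7))*conj(exp(-6*I*pi/7))]
      = (1/7)[(1) + (exp(-4*I*pi/7)) + (exp(6*I*pi/7)) + (exp(2*I*pi/7)) + (exp(-2*I*pi/7)) + (exp(-6*I*pi/7)) + (exp(4*I*pi/7))] = 0/7 = 0
  <chi_6*chi_2, chi_4> = (1/7)[1*(1)*conj(1) + 1*(exp(2*I*pi/7))*conj(exp(-6*I*pi/7)) + 1*(exp(4*I*pi/7))*conj(exp(2*I*pi/7)) + 1*(exp(6*I*pi/7))*conj(exp(-4*I*pi/7)) + 1*(exp(-6*I*pi/7))*conj(exp(4*I*pi/7)) + 1*(exp(-4*I*pi/7))*conj(exp(-2*I*pi/7)) + 1*(exp(-2*I*pi/7))*conj(exp(6*I*pi/7))]
      = (1/7)[(1) + (exp(-6*I*pi/7)) + (exp(2*I*pi/7)) + (exp(-4*I*pi/7)) + (exp(4*I*pi/7)) + (exp(-2*I*pi/7)) + (exp(6*I*pi/7))] = 0/7 = 0
  <chi_6*chi_2, chi_5> = (1/7)[1*(1)*conj(1) + 1*(exp(2*I*pi/7))*conj(exp(-4*I*pi/7)) + 1*(exp(4*I*pi/7))*conj(exp(6*I*pi/7)) + 1*(exp(6*I*pi/7))*conj(exp(2*I*pi/7)) + 1*(exp(-6*I*pi/7))*conj(exp(-2*I*pi/7)) + 1*(exp(-4*I*pi/7))*conj(exp(-6*I*pi/7)) + 1*(exp(-2*I*pi/7))*conj(exp(4*I*pi/7))]
      = (1/7)[(1) + (exp(6*I*pi/7)) + (exp(-2*I*pi/7)) + (exp(4*I*pi/7)) + (exp(-4*I*pi/7)) + (exp(2*I*pi/7)) + (exp(-6*I*pi/7))] = 0/7 = 0
  <chi_6*chi_2, chi_6> = (1/7)[1*(1)*conj(1) + 1*(exp(2*I*pi/7))*conj(exp(-2*I*pi/7)) + 1*(exp(4*I*pi/7))*conj(exp(-4*I*pi/7)) + 1*(exp(6*I*pi/7))*conj(exp(-6*I*pi/7)) + 1*(exp(-6*I*pi/7))*conj(exp(6*I*pi/7)) + 1*(exp(-4*I*pi/7))*conj(exp(4*I*pi/7)) + 1*(exp(-2*I*pi/7))*conj(exp(2*I*pi/7))]
      = (1/7)[(1) + (exp(4*I*pi/7)) + (exp(-6*I*pi/7)) + (exp(-2*I*pi/7)) + (exp(2*I*pi/7)) + (exp(6*I*pi/7)) + (exp(-4*I*pi/7))] = 0/7 = 0
(Exp terms are combined using exp(i*s)*conj(exp(i*t)) = exp(i*(s-t)), and sums of them are collapsed using the identity that for every m > 1 the m distinct m-th roots of unity sum to 0, e.g. 1 + exp(2*I*pi/3) + exp(-2*I*pi/3) = 0.)
Hence the multiplicities are chi_1: 1. Dimension check: dim(chi_6)*dim(chi_2) = 1*1 = 1 and sum (mult * dim) = 1*1 = 1.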